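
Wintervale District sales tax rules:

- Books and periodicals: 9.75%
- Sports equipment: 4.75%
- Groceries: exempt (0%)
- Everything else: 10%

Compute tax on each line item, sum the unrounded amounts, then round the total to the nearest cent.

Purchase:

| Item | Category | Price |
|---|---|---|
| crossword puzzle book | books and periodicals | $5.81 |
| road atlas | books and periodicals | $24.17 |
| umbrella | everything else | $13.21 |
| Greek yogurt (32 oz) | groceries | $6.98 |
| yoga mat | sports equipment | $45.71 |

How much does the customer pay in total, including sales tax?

Crossword puzzle book $5.81: books and periodicals → 9.75% → $0.566475
Road atlas $24.17: books and periodicals → 9.75% → $2.356575
Umbrella $13.21: everything else → 10% → $1.321
Greek yogurt (32 oz) $6.98: groceries → 0% → $0.00
Yoga mat $45.71: sports equipment → 4.75% → $2.171225
Subtotal = $95.88; unrounded tax = $6.415275 → $6.42; total due = $102.30

$102.30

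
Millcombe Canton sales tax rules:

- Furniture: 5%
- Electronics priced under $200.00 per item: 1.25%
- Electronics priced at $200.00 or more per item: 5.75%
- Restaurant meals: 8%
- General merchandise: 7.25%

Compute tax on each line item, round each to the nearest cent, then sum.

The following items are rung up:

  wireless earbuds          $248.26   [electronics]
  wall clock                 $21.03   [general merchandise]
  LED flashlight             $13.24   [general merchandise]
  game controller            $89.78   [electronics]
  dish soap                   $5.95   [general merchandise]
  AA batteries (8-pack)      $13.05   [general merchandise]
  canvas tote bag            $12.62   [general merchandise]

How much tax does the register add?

Wireless earbuds $248.26: electronics, $200.00 or more → 5.75% → $14.27
Wall clock $21.03: general merchandise → 7.25% → $1.52
LED flashlight $13.24: general merchandise → 7.25% → $0.96
Game controller $89.78: electronics, under $200.00 → 1.25% → $1.12
Dish soap $5.95: general merchandise → 7.25% → $0.43
AA batteries (8-pack) $13.05: general merchandise → 7.25% → $0.95
Canvas tote bag $12.62: general merchandise → 7.25% → $0.91
Total tax = $14.27 + $1.52 + $0.96 + $1.12 + $0.43 + $0.95 + $0.91 = $20.16

$20.16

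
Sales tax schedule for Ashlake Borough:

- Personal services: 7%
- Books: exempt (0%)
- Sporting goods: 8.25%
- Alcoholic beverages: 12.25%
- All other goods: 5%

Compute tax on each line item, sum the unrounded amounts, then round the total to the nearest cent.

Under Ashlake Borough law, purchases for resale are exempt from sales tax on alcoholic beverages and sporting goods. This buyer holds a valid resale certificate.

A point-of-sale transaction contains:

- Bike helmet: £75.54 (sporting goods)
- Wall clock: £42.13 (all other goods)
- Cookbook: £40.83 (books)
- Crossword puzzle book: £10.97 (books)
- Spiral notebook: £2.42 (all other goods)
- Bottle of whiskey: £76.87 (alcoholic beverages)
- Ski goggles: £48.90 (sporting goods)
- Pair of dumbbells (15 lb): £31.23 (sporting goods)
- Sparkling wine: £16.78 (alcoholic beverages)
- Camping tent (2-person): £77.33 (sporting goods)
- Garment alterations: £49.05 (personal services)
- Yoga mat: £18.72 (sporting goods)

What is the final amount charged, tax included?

Bike helmet £75.54: sporting goods, buyer-exempt → 0% → £0.00
Wall clock £42.13: all other goods → 5% → £2.1065
Cookbook £40.83: books → 0% → £0.00
Crossword puzzle book £10.97: books → 0% → £0.00
Spiral notebook £2.42: all other goods → 5% → £0.121
Bottle of whiskey £76.87: alcoholic beverages, buyer-exempt → 0% → £0.00
Ski goggles £48.90: sporting goods, buyer-exempt → 0% → £0.00
Pair of dumbbells (15 lb) £31.23: sporting goods, buyer-exempt → 0% → £0.00
Sparkling wine £16.78: alcoholic beverages, buyer-exempt → 0% → £0.00
Camping tent (2-person) £77.33: sporting goods, buyer-exempt → 0% → £0.00
Garment alterations £49.05: personal services → 7% → £3.4335
Yoga mat £18.72: sporting goods, buyer-exempt → 0% → £0.00
Subtotal = £490.77; unrounded tax = £5.661 → £5.66; total due = £496.43

£496.43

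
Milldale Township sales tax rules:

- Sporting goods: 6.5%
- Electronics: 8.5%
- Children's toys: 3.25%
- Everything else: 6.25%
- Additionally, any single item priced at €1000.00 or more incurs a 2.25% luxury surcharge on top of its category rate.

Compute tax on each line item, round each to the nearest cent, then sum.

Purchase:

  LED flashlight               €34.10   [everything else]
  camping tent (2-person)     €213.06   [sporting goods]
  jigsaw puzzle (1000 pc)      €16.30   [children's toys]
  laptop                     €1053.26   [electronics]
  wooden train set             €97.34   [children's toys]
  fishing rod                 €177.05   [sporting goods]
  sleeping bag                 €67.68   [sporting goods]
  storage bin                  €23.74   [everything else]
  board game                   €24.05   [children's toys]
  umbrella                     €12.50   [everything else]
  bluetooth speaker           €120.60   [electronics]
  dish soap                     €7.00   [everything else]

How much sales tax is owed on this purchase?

LED flashlight €34.10: everything else → 6.25% → €2.13
Camping tent (2-person) €213.06: sporting goods → 6.5% → €13.85
Jigsaw puzzle (1000 pc) €16.30: children's toys → 3.25% → €0.53
Laptop €1053.26: electronics → 8.5% + 2.25% surcharge = 10.75% → €113.23
Wooden train set €97.34: children's toys → 3.25% → €3.16
Fishing rod €177.05: sporting goods → 6.5% → €11.51
Sleeping bag €67.68: sporting goods → 6.5% → €4.40
Storage bin €23.74: everything else → 6.25% → €1.48
Board game €24.05: children's toys → 3.25% → €0.78
Umbrella €12.50: everything else → 6.25% → €0.78
Bluetooth speaker €120.60: electronics → 8.5% → €10.25
Dish soap €7.00: everything else → 6.25% → €0.44
Total tax = €2.13 + €13.85 + €0.53 + €113.23 + €3.16 + €11.51 + €4.40 + €1.48 + €0.78 + €0.78 + €10.25 + €0.44 = €162.54

€162.54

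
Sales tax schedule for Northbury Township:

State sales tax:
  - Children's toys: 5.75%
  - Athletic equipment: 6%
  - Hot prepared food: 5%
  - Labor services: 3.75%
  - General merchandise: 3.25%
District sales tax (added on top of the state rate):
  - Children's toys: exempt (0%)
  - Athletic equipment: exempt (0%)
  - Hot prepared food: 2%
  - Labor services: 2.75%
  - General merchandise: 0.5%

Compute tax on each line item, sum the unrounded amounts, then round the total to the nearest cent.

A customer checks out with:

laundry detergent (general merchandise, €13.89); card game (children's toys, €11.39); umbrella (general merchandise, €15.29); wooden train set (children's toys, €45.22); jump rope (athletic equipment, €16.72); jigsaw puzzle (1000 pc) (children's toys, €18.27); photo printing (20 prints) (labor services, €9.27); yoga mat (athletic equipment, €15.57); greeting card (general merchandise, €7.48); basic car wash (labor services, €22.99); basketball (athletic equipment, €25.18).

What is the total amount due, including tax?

Laundry detergent €13.89: general merchandise → 3.25% + 0.5% district = 3.75% → €0.520875
Card game €11.39: children's toys → 5.75% + 0% district = 5.75% → €0.654925
Umbrella €15.29: general merchandise → 3.25% + 0.5% district = 3.75% → €0.573375
Wooden train set €45.22: children's toys → 5.75% + 0% district = 5.75% → €2.60015
Jump rope €16.72: athletic equipment → 6% + 0% district = 6% → €1.0032
Jigsaw puzzle (1000 pc) €18.27: children's toys → 5.75% + 0% district = 5.75% → €1.050525
Photo printing (20 prints) €9.27: labor services → 3.75% + 2.75% district = 6.5% → €0.60255
Yoga mat €15.57: athletic equipment → 6% + 0% district = 6% → €0.9342
Greeting card €7.48: general merchandise → 3.25% + 0.5% district = 3.75% → €0.2805
Basic car wash €22.99: labor services → 3.75% + 2.75% district = 6.5% → €1.49435
Basketball €25.18: athletic equipment → 6% + 0% district = 6% → €1.5108
Subtotal = €201.27; unrounded tax = €11.22545 → €11.23; total due = €212.50

€212.50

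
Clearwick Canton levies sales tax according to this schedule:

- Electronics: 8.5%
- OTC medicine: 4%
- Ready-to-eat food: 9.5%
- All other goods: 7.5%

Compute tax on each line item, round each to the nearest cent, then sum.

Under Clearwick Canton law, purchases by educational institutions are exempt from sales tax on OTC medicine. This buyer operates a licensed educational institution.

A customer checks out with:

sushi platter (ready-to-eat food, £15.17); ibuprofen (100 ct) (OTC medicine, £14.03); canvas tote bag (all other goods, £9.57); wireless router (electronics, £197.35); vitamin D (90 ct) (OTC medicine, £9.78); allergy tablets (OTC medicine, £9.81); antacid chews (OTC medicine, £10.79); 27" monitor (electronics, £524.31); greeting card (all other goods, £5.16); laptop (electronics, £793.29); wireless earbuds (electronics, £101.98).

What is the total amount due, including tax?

Sushi platter £15.17: ready-to-eat food → 9.5% → £1.44
Ibuprofen (100 ct) £14.03: OTC medicine, buyer-exempt → 0% → £0.00
Canvas tote bag £9.57: all other goods → 7.5% → £0.72
Wireless router £197.35: electronics → 8.5% → £16.77
Vitamin D (90 ct) £9.78: OTC medicine, buyer-exempt → 0% → £0.00
Allergy tablets £9.81: OTC medicine, buyer-exempt → 0% → £0.00
Antacid chews £10.79: OTC medicine, buyer-exempt → 0% → £0.00
27" monitor £524.31: electronics → 8.5% → £44.57
Greeting card £5.16: all other goods → 7.5% → £0.39
Laptop £793.29: electronics → 8.5% → £67.43
Wireless earbuds £101.98: electronics → 8.5% → £8.67
Subtotal = £1691.24; tax = £139.99; total due = £1831.23

£1831.23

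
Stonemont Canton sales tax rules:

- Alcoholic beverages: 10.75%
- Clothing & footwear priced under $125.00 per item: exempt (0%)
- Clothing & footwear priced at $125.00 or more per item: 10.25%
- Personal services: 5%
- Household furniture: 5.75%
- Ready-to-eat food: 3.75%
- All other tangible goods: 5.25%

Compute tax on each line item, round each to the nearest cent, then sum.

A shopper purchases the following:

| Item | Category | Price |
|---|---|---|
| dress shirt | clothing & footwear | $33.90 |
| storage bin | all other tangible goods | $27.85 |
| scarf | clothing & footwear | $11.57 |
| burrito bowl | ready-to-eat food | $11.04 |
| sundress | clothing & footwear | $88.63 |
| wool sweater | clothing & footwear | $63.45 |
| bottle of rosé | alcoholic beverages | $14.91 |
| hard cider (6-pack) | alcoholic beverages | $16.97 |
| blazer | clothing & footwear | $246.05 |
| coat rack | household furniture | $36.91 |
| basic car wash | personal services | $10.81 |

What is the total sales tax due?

Dress shirt $33.90: clothing & footwear, under $125.00 → 0% → $0.00
Storage bin $27.85: all other tangible goods → 5.25% → $1.46
Scarf $11.57: clothing & footwear, under $125.00 → 0% → $0.00
Burrito bowl $11.04: ready-to-eat food → 3.75% → $0.41
Sundress $88.63: clothing & footwear, under $125.00 → 0% → $0.00
Wool sweater $63.45: clothing & footwear, under $125.00 → 0% → $0.00
Bottle of rosé $14.91: alcoholic beverages → 10.75% → $1.60
Hard cider (6-pack) $16.97: alcoholic beverages → 10.75% → $1.82
Blazer $246.05: clothing & footwear, $125.00 or more → 10.25% → $25.22
Coat rack $36.91: household furniture → 5.75% → $2.12
Basic car wash $10.81: personal services → 5% → $0.54
Total tax = $1.46 + $0.41 + $1.60 + $1.82 + $25.22 + $2.12 + $0.54 = $33.17

$33.17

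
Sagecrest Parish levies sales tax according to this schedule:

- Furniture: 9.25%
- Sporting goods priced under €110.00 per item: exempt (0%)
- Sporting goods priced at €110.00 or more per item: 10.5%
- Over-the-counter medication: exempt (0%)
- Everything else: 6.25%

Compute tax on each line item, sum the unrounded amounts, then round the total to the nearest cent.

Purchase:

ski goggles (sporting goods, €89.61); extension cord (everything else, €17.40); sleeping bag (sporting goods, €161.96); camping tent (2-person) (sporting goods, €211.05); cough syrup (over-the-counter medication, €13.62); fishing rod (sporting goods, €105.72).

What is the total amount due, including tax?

€639.61

Ski goggles €89.61: sporting goods, under €110.00 → 0% → €0.00
Extension cord €17.40: everything else → 6.25% → €1.0875
Sleeping bag €161.96: sporting goods, €110.00 or more → 10.5% → €17.0058
Camping tent (2-person) €211.05: sporting goods, €110.00 or more → 10.5% → €22.16025
Cough syrup €13.62: over-the-counter medication → 0% → €0.00
Fishing rod €105.72: sporting goods, under €110.00 → 0% → €0.00
Subtotal = €599.36; unrounded tax = €40.25355 → €40.25; total due = €639.61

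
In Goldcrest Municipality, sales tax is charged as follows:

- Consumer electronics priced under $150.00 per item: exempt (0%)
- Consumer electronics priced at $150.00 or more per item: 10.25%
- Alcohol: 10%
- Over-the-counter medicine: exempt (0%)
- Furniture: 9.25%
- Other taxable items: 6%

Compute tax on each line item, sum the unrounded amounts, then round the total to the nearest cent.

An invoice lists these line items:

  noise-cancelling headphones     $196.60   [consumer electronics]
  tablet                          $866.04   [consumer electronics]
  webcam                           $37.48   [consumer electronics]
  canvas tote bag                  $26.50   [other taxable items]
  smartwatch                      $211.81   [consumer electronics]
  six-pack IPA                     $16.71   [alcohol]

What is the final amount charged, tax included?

$1489.03

Noise-cancelling headphones $196.60: consumer electronics, $150.00 or more → 10.25% → $20.1515
Tablet $866.04: consumer electronics, $150.00 or more → 10.25% → $88.7691
Webcam $37.48: consumer electronics, under $150.00 → 0% → $0.00
Canvas tote bag $26.50: other taxable items → 6% → $1.59
Smartwatch $211.81: consumer electronics, $150.00 or more → 10.25% → $21.710525
Six-pack IPA $16.71: alcohol → 10% → $1.671
Subtotal = $1355.14; unrounded tax = $133.892125 → $133.89; total due = $1489.03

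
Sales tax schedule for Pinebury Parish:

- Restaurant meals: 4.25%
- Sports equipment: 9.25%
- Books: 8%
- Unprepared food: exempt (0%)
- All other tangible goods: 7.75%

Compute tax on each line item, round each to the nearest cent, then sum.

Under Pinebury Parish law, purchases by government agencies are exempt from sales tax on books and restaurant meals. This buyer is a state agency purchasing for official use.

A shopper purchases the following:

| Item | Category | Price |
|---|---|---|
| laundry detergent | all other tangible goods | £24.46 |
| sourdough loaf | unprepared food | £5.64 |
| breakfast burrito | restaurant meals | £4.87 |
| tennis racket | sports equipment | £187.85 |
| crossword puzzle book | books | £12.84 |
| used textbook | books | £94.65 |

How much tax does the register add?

£19.28

Laundry detergent £24.46: all other tangible goods → 7.75% → £1.90
Sourdough loaf £5.64: unprepared food → 0% → £0.00
Breakfast burrito £4.87: restaurant meals, buyer-exempt → 0% → £0.00
Tennis racket £187.85: sports equipment → 9.25% → £17.38
Crossword puzzle book £12.84: books, buyer-exempt → 0% → £0.00
Used textbook £94.65: books, buyer-exempt → 0% → £0.00
Total tax = £1.90 + £17.38 = £19.28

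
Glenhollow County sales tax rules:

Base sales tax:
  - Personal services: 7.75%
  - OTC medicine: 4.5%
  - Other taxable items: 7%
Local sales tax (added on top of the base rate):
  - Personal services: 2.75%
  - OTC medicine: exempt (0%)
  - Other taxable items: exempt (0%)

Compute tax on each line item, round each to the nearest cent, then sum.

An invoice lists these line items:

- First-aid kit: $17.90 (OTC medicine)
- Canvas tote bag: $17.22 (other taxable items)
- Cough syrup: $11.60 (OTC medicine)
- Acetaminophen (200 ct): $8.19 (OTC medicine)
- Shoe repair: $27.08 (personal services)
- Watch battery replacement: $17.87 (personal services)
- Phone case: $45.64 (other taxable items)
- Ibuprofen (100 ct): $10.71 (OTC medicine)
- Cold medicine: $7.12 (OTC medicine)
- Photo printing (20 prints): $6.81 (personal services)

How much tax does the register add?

First-aid kit $17.90: OTC medicine → 4.5% + 0% local = 4.5% → $0.81
Canvas tote bag $17.22: other taxable items → 7% + 0% local = 7% → $1.21
Cough syrup $11.60: OTC medicine → 4.5% + 0% local = 4.5% → $0.52
Acetaminophen (200 ct) $8.19: OTC medicine → 4.5% + 0% local = 4.5% → $0.37
Shoe repair $27.08: personal services → 7.75% + 2.75% local = 10.5% → $2.84
Watch battery replacement $17.87: personal services → 7.75% + 2.75% local = 10.5% → $1.88
Phone case $45.64: other taxable items → 7% + 0% local = 7% → $3.19
Ibuprofen (100 ct) $10.71: OTC medicine → 4.5% + 0% local = 4.5% → $0.48
Cold medicine $7.12: OTC medicine → 4.5% + 0% local = 4.5% → $0.32
Photo printing (20 prints) $6.81: personal services → 7.75% + 2.75% local = 10.5% → $0.72
Total tax = $0.81 + $1.21 + $0.52 + $0.37 + $2.84 + $1.88 + $3.19 + $0.48 + $0.32 + $0.72 = $12.34

$12.34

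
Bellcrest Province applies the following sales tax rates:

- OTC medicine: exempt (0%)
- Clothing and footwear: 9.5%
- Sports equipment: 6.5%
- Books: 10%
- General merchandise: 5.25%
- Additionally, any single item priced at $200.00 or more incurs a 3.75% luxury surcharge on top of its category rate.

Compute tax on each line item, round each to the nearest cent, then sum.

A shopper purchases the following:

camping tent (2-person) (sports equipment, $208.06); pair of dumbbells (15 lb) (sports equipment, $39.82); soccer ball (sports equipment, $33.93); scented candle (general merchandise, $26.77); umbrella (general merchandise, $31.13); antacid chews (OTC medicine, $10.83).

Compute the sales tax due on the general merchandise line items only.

$3.04

Scented candle $26.77: general merchandise → 5.25% → $1.41
Umbrella $31.13: general merchandise → 5.25% → $1.63
Tax on general merchandise = $1.41 + $1.63 = $3.04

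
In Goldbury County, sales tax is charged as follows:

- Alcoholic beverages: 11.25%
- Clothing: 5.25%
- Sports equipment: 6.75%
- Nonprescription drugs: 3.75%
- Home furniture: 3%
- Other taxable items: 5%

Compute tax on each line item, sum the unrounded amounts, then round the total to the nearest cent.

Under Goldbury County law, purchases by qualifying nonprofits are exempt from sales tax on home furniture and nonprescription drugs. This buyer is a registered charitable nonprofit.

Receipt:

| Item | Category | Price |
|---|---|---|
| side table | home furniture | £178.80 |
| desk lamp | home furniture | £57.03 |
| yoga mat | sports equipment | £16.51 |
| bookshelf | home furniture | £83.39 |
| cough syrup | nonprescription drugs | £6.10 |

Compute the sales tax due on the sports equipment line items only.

Yoga mat £16.51: sports equipment → 6.75% → £1.114425
Tax on sports equipment: unrounded sum = £1.114425 → £1.11

£1.11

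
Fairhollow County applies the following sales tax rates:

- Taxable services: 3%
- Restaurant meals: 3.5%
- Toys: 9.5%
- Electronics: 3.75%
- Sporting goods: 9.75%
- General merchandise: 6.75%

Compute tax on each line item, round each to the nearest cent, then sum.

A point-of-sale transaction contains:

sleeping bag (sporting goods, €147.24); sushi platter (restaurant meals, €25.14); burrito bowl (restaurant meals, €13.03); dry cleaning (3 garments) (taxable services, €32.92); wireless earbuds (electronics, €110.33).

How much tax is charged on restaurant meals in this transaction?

Sushi platter €25.14: restaurant meals → 3.5% → €0.88
Burrito bowl €13.03: restaurant meals → 3.5% → €0.46
Tax on restaurant meals = €0.88 + €0.46 = €1.34

€1.34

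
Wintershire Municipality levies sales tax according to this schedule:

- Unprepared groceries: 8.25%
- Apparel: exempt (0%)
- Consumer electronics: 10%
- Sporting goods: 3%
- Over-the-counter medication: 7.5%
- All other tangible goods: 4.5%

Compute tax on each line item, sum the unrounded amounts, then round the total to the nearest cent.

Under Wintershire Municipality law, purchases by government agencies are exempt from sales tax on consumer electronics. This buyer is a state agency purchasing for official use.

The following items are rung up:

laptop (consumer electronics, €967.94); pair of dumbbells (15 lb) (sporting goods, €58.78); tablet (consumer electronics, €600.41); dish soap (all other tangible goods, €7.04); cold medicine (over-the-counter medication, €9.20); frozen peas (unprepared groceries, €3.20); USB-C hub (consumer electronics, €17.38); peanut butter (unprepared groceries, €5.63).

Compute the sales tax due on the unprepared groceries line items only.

Frozen peas €3.20: unprepared groceries → 8.25% → €0.264
Peanut butter €5.63: unprepared groceries → 8.25% → €0.464475
Tax on unprepared groceries: unrounded sum = €0.728475 → €0.73

€0.73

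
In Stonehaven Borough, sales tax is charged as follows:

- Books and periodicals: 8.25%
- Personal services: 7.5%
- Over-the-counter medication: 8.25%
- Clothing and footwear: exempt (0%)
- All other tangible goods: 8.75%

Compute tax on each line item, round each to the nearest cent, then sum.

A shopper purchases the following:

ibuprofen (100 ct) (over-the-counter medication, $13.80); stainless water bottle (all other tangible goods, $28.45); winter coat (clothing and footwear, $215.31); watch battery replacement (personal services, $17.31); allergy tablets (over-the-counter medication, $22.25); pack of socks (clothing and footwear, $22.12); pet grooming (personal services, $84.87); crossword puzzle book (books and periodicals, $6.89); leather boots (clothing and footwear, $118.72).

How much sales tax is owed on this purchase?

$13.71

Ibuprofen (100 ct) $13.80: over-the-counter medication → 8.25% → $1.14
Stainless water bottle $28.45: all other tangible goods → 8.75% → $2.49
Winter coat $215.31: clothing and footwear → 0% → $0.00
Watch battery replacement $17.31: personal services → 7.5% → $1.30
Allergy tablets $22.25: over-the-counter medication → 8.25% → $1.84
Pack of socks $22.12: clothing and footwear → 0% → $0.00
Pet grooming $84.87: personal services → 7.5% → $6.37
Crossword puzzle book $6.89: books and periodicals → 8.25% → $0.57
Leather boots $118.72: clothing and footwear → 0% → $0.00
Total tax = $1.14 + $2.49 + $1.30 + $1.84 + $6.37 + $0.57 = $13.71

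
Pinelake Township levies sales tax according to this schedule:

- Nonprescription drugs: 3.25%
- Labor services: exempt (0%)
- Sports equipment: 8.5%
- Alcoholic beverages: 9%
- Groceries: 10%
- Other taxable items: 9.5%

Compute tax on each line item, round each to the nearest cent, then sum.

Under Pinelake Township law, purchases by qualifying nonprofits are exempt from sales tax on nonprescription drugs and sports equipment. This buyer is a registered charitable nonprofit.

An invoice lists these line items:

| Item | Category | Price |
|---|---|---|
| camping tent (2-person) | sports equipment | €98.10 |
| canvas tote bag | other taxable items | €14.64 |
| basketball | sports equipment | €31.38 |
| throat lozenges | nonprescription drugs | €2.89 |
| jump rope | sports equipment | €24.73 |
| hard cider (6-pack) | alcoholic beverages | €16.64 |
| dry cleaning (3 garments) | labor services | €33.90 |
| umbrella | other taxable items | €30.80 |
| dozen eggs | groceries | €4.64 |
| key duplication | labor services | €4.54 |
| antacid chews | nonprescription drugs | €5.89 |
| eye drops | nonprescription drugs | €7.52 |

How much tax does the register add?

€6.28

Camping tent (2-person) €98.10: sports equipment, buyer-exempt → 0% → €0.00
Canvas tote bag €14.64: other taxable items → 9.5% → €1.39
Basketball €31.38: sports equipment, buyer-exempt → 0% → €0.00
Throat lozenges €2.89: nonprescription drugs, buyer-exempt → 0% → €0.00
Jump rope €24.73: sports equipment, buyer-exempt → 0% → €0.00
Hard cider (6-pack) €16.64: alcoholic beverages → 9% → €1.50
Dry cleaning (3 garments) €33.90: labor services → 0% → €0.00
Umbrella €30.80: other taxable items → 9.5% → €2.93
Dozen eggs €4.64: groceries → 10% → €0.46
Key duplication €4.54: labor services → 0% → €0.00
Antacid chews €5.89: nonprescription drugs, buyer-exempt → 0% → €0.00
Eye drops €7.52: nonprescription drugs, buyer-exempt → 0% → €0.00
Total tax = €1.39 + €1.50 + €2.93 + €0.46 = €6.28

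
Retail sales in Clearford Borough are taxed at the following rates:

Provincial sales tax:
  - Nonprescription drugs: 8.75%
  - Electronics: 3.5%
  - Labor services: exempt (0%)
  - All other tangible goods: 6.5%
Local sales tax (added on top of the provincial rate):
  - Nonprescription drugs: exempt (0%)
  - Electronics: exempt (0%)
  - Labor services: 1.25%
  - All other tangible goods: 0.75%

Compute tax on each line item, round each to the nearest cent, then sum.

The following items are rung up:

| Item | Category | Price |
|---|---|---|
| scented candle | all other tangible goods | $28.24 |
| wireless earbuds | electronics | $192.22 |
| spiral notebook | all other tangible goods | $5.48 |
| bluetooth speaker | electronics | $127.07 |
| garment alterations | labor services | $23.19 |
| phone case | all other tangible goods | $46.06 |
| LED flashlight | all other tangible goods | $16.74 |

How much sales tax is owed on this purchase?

Scented candle $28.24: all other tangible goods → 6.5% + 0.75% local = 7.25% → $2.05
Wireless earbuds $192.22: electronics → 3.5% + 0% local = 3.5% → $6.73
Spiral notebook $5.48: all other tangible goods → 6.5% + 0.75% local = 7.25% → $0.40
Bluetooth speaker $127.07: electronics → 3.5% + 0% local = 3.5% → $4.45
Garment alterations $23.19: labor services → 0% + 1.25% local = 1.25% → $0.29
Phone case $46.06: all other tangible goods → 6.5% + 0.75% local = 7.25% → $3.34
LED flashlight $16.74: all other tangible goods → 6.5% + 0.75% local = 7.25% → $1.21
Total tax = $2.05 + $6.73 + $0.40 + $4.45 + $0.29 + $3.34 + $1.21 = $18.47

$18.47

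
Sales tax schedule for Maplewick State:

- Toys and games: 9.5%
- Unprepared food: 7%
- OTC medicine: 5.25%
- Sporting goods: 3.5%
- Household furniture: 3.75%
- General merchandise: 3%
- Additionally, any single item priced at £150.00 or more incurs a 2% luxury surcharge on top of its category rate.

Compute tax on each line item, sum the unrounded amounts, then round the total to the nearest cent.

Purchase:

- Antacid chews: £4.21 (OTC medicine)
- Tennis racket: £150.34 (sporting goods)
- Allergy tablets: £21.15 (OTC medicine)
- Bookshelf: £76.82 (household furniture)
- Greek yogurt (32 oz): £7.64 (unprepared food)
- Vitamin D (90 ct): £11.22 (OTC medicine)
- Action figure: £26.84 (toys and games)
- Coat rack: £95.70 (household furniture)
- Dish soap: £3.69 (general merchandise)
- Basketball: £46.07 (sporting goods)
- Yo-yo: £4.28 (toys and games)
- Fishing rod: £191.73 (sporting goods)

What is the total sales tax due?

£32.42

Antacid chews £4.21: OTC medicine → 5.25% → £0.221025
Tennis racket £150.34: sporting goods → 3.5% + 2% surcharge = 5.5% → £8.2687
Allergy tablets £21.15: OTC medicine → 5.25% → £1.110375
Bookshelf £76.82: household furniture → 3.75% → £2.88075
Greek yogurt (32 oz) £7.64: unprepared food → 7% → £0.5348
Vitamin D (90 ct) £11.22: OTC medicine → 5.25% → £0.58905
Action figure £26.84: toys and games → 9.5% → £2.5498
Coat rack £95.70: household furniture → 3.75% → £3.58875
Dish soap £3.69: general merchandise → 3% → £0.1107
Basketball £46.07: sporting goods → 3.5% → £1.61245
Yo-yo £4.28: toys and games → 9.5% → £0.4066
Fishing rod £191.73: sporting goods → 3.5% + 2% surcharge = 5.5% → £10.54515
Unrounded tax sum = £32.41815 → £32.42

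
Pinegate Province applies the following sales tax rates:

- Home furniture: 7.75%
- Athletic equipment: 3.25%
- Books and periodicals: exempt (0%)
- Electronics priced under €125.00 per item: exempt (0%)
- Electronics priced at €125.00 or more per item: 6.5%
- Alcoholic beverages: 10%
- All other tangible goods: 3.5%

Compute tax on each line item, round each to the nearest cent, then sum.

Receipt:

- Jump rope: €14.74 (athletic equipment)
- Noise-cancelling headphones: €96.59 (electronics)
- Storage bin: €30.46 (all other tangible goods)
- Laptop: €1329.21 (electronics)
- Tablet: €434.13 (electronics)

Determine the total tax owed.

Jump rope €14.74: athletic equipment → 3.25% → €0.48
Noise-cancelling headphones €96.59: electronics, under €125.00 → 0% → €0.00
Storage bin €30.46: all other tangible goods → 3.5% → €1.07
Laptop €1329.21: electronics, €125.00 or more → 6.5% → €86.40
Tablet €434.13: electronics, €125.00 or more → 6.5% → €28.22
Total tax = €0.48 + €1.07 + €86.40 + €28.22 = €116.17

€116.17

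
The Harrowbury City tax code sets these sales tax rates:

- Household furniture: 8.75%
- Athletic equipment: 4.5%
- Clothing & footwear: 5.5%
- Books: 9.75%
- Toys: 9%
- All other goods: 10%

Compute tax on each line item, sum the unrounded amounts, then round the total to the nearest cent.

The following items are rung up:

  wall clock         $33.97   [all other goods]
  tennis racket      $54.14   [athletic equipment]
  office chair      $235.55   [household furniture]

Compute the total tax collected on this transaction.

$26.44

Wall clock $33.97: all other goods → 10% → $3.397
Tennis racket $54.14: athletic equipment → 4.5% → $2.4363
Office chair $235.55: household furniture → 8.75% → $20.610625
Unrounded tax sum = $26.443925 → $26.44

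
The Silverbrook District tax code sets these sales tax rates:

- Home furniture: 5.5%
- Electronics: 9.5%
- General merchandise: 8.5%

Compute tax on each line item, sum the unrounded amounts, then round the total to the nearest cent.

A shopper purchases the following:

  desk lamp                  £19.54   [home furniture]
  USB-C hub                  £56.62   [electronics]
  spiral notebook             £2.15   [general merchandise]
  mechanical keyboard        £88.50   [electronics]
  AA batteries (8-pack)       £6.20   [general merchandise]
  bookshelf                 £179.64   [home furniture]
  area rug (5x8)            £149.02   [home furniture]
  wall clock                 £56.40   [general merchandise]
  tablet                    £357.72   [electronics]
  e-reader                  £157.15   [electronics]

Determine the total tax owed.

Desk lamp £19.54: home furniture → 5.5% → £1.0747
USB-C hub £56.62: electronics → 9.5% → £5.3789
Spiral notebook £2.15: general merchandise → 8.5% → £0.18275
Mechanical keyboard £88.50: electronics → 9.5% → £8.4075
AA batteries (8-pack) £6.20: general merchandise → 8.5% → £0.527
Bookshelf £179.64: home furniture → 5.5% → £9.8802
Area rug (5x8) £149.02: home furniture → 5.5% → £8.1961
Wall clock £56.40: general merchandise → 8.5% → £4.794
Tablet £357.72: electronics → 9.5% → £33.9834
E-reader £157.15: electronics → 9.5% → £14.92925
Unrounded tax sum = £87.3538 → £87.35

£87.35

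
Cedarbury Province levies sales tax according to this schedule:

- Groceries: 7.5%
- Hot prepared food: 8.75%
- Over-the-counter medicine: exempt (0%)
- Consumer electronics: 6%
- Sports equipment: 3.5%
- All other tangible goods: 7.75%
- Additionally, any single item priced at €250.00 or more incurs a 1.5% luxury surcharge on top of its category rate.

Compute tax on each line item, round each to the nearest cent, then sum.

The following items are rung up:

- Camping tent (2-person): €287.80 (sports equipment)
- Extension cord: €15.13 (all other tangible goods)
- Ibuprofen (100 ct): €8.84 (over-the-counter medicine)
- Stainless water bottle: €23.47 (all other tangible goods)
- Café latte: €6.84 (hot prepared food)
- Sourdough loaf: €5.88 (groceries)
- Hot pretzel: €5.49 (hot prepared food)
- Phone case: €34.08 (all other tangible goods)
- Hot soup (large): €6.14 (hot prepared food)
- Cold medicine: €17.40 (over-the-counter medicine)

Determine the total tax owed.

Camping tent (2-person) €287.80: sports equipment → 3.5% + 1.5% surcharge = 5% → €14.39
Extension cord €15.13: all other tangible goods → 7.75% → €1.17
Ibuprofen (100 ct) €8.84: over-the-counter medicine → 0% → €0.00
Stainless water bottle €23.47: all other tangible goods → 7.75% → €1.82
Café latte €6.84: hot prepared food → 8.75% → €0.60
Sourdough loaf €5.88: groceries → 7.5% → €0.44
Hot pretzel €5.49: hot prepared food → 8.75% → €0.48
Phone case €34.08: all other tangible goods → 7.75% → €2.64
Hot soup (large) €6.14: hot prepared food → 8.75% → €0.54
Cold medicine €17.40: over-the-counter medicine → 0% → €0.00
Total tax = €14.39 + €1.17 + €1.82 + €0.60 + €0.44 + €0.48 + €2.64 + €0.54 = €22.08

€22.08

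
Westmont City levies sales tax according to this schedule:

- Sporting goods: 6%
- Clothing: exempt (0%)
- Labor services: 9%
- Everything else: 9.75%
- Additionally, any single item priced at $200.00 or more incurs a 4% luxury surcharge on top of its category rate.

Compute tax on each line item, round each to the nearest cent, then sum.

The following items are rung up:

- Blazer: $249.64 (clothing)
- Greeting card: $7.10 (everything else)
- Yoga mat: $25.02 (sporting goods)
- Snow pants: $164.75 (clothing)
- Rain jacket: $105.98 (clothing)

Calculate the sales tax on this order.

Blazer $249.64: clothing → 0% + 4% surcharge = 4% → $9.99
Greeting card $7.10: everything else → 9.75% → $0.69
Yoga mat $25.02: sporting goods → 6% → $1.50
Snow pants $164.75: clothing → 0% → $0.00
Rain jacket $105.98: clothing → 0% → $0.00
Total tax = $9.99 + $0.69 + $1.50 = $12.18

$12.18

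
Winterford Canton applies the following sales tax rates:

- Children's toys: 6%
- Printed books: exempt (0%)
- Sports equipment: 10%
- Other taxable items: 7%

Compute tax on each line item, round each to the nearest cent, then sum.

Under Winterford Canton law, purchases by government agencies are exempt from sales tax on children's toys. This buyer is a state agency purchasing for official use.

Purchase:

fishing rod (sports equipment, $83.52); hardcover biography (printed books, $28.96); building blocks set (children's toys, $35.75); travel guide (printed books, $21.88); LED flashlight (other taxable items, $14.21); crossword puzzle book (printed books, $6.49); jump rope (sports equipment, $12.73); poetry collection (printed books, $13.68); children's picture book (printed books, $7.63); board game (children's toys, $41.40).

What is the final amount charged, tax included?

$276.86

Fishing rod $83.52: sports equipment → 10% → $8.35
Hardcover biography $28.96: printed books → 0% → $0.00
Building blocks set $35.75: children's toys, buyer-exempt → 0% → $0.00
Travel guide $21.88: printed books → 0% → $0.00
LED flashlight $14.21: other taxable items → 7% → $0.99
Crossword puzzle book $6.49: printed books → 0% → $0.00
Jump rope $12.73: sports equipment → 10% → $1.27
Poetry collection $13.68: printed books → 0% → $0.00
Children's picture book $7.63: printed books → 0% → $0.00
Board game $41.40: children's toys, buyer-exempt → 0% → $0.00
Subtotal = $266.25; tax = $10.61; total due = $276.86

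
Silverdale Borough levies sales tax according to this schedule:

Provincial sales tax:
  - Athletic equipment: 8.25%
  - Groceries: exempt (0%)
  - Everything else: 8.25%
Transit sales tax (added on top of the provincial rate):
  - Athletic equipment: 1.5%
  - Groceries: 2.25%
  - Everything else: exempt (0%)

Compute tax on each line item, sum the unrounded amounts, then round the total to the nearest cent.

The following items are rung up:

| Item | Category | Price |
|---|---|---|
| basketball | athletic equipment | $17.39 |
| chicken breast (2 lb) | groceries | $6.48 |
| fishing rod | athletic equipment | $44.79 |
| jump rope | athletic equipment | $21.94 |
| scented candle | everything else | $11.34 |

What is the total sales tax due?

$9.28

Basketball $17.39: athletic equipment → 8.25% + 1.5% transit = 9.75% → $1.695525
Chicken breast (2 lb) $6.48: groceries → 0% + 2.25% transit = 2.25% → $0.1458
Fishing rod $44.79: athletic equipment → 8.25% + 1.5% transit = 9.75% → $4.367025
Jump rope $21.94: athletic equipment → 8.25% + 1.5% transit = 9.75% → $2.13915
Scented candle $11.34: everything else → 8.25% + 0% transit = 8.25% → $0.93555
Unrounded tax sum = $9.28305 → $9.28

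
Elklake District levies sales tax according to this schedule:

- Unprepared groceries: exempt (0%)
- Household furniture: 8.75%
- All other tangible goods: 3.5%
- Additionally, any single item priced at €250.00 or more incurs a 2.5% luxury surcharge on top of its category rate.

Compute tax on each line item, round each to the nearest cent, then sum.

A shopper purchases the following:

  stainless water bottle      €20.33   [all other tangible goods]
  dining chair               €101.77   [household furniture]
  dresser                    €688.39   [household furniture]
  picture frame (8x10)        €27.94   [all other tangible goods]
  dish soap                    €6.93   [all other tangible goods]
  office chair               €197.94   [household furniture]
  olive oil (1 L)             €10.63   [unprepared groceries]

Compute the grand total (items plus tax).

Stainless water bottle €20.33: all other tangible goods → 3.5% → €0.71
Dining chair €101.77: household furniture → 8.75% → €8.90
Dresser €688.39: household furniture → 8.75% + 2.5% surcharge = 11.25% → €77.44
Picture frame (8x10) €27.94: all other tangible goods → 3.5% → €0.98
Dish soap €6.93: all other tangible goods → 3.5% → €0.24
Office chair €197.94: household furniture → 8.75% → €17.32
Olive oil (1 L) €10.63: unprepared groceries → 0% → €0.00
Subtotal = €1053.93; tax = €105.59; total due = €1159.52

€1159.52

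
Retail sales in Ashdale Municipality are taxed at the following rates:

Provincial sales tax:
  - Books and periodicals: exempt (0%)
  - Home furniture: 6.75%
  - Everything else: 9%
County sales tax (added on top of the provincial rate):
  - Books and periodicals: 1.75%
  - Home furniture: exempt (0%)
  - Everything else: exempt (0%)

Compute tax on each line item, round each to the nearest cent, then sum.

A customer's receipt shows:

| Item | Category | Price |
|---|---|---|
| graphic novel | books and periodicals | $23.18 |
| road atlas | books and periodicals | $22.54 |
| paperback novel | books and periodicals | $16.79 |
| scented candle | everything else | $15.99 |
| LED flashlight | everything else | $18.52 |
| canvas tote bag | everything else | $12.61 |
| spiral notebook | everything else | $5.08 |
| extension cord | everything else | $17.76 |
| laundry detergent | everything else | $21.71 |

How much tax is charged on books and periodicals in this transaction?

$1.09

Graphic novel $23.18: books and periodicals → 0% + 1.75% county = 1.75% → $0.41
Road atlas $22.54: books and periodicals → 0% + 1.75% county = 1.75% → $0.39
Paperback novel $16.79: books and periodicals → 0% + 1.75% county = 1.75% → $0.29
Tax on books and periodicals = $0.41 + $0.39 + $0.29 = $1.09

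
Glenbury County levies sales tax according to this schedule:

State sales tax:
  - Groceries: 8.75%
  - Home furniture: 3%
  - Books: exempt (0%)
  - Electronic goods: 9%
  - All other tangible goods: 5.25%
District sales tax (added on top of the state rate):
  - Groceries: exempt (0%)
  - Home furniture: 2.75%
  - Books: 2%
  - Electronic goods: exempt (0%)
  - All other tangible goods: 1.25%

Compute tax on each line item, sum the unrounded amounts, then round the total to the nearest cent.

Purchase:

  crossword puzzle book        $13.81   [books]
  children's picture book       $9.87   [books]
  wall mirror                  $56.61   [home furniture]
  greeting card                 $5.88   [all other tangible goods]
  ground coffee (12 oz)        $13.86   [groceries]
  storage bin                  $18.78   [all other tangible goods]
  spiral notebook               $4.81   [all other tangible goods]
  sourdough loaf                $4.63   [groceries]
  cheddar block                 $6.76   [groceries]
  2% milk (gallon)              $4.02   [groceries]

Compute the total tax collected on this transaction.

$8.21

Crossword puzzle book $13.81: books → 0% + 2% district = 2% → $0.2762
Children's picture book $9.87: books → 0% + 2% district = 2% → $0.1974
Wall mirror $56.61: home furniture → 3% + 2.75% district = 5.75% → $3.255075
Greeting card $5.88: all other tangible goods → 5.25% + 1.25% district = 6.5% → $0.3822
Ground coffee (12 oz) $13.86: groceries → 8.75% + 0% district = 8.75% → $1.21275
Storage bin $18.78: all other tangible goods → 5.25% + 1.25% district = 6.5% → $1.2207
Spiral notebook $4.81: all other tangible goods → 5.25% + 1.25% district = 6.5% → $0.31265
Sourdough loaf $4.63: groceries → 8.75% + 0% district = 8.75% → $0.405125
Cheddar block $6.76: groceries → 8.75% + 0% district = 8.75% → $0.5915
2% milk (gallon) $4.02: groceries → 8.75% + 0% district = 8.75% → $0.35175
Unrounded tax sum = $8.20535 → $8.21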